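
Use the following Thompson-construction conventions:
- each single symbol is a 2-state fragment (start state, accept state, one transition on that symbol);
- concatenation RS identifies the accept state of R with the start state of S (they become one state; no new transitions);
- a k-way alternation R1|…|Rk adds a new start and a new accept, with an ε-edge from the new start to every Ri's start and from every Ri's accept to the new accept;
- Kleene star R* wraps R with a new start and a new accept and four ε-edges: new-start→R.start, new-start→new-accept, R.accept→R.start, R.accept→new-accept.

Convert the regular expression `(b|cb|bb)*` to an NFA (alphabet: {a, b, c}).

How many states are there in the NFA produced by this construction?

12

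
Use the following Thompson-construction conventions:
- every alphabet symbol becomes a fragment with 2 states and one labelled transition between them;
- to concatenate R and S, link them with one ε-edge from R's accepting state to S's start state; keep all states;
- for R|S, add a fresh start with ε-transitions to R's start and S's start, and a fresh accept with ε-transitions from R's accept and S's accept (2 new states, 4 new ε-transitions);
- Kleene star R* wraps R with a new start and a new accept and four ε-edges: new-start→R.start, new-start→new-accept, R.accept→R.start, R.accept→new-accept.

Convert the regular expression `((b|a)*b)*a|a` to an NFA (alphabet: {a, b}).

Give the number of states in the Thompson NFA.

Building bottom-up:
Each of the 5 symbol leaves contributes a 2-state fragment.
  b|a = 6 states
  (b|a)* = 8 states
  (b|a)*b = 10 states
  ((b|a)*b)* = 12 states
  ((b|a)*b)*a = 14 states
  ((b|a)*b)*a|a = 18 states

18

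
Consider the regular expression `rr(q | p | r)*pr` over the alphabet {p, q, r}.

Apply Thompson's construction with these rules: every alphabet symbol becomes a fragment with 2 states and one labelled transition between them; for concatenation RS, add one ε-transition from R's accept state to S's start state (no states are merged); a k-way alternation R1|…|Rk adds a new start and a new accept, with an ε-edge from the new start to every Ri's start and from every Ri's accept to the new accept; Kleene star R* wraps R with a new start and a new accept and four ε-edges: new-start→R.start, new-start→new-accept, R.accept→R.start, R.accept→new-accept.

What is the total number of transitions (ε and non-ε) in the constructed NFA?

21

Bottom-up over the parse tree:
Each of the 7 symbol leaves contributes 1 transition (1 symbol, 0 ε).
  q | p | r — 9 transitions (3 symbol, 6 ε)
  (q | p | r)* — 13 transitions (3 symbol, 10 ε)
  rr(q | p | r)*pr — 21 transitions (7 symbol, 14 ε)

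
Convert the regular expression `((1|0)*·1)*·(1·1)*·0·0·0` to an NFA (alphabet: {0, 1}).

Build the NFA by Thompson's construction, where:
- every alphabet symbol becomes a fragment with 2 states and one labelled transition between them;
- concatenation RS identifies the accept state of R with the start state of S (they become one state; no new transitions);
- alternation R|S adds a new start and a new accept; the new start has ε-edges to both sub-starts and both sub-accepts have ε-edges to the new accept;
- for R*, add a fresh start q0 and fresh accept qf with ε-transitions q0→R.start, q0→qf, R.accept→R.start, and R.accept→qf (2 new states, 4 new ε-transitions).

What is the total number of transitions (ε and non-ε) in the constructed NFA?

24

Recursing over subexpressions:
Each of the 8 symbol leaves contributes 1 transition (1 symbol, 0 ε).
  1|0 — 6 transitions (2 symbol, 4 ε)
  (1|0)* — 10 transitions (2 symbol, 8 ε)
  (1|0)*·1 — 11 transitions (3 symbol, 8 ε)
  ((1|0)*·1)* — 15 transitions (3 symbol, 12 ε)
  1·1 — 2 transitions (2 symbol, 0 ε)
  (1·1)* — 6 transitions (2 symbol, 4 ε)
  ((1|0)*·1)*·(1·1)*·0·0·0 — 24 transitions (8 symbol, 16 ε)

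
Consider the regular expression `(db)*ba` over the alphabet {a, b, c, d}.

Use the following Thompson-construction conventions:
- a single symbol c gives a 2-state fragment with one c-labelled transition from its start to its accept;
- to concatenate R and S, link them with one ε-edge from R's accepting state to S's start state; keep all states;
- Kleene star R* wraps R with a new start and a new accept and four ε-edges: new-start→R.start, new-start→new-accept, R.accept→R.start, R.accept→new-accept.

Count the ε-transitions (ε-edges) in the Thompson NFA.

Per subexpression:
Each of the 4 symbol leaves contributes 0 ε-transitions.
  db = 1 ε-transition
  (db)* = 5 ε-transitions
  (db)*ba = 7 ε-transitions

7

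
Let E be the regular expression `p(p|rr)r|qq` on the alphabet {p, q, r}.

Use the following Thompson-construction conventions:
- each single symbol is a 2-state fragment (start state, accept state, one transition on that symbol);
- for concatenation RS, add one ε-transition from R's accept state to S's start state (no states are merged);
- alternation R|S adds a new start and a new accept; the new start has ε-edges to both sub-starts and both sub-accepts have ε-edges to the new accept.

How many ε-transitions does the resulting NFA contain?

12

Recursing over subexpressions:
Each of the 7 symbol leaves contributes 0 ε-transitions.
  rr → 1 ε-transition
  p|rr → 5 ε-transitions
  p(p|rr)r → 7 ε-transitions
  qq → 1 ε-transition
  p(p|rr)r|qq → 12 ε-transitions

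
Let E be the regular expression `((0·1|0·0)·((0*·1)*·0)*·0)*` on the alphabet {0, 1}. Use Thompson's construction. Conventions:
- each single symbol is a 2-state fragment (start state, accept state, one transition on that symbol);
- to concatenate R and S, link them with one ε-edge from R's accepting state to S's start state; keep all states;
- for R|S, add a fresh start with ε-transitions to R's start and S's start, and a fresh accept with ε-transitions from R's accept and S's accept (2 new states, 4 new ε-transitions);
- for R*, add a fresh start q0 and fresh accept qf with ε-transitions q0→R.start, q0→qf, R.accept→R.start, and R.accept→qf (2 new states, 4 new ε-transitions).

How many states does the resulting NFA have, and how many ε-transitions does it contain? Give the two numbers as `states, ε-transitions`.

Building bottom-up:
Each of the 8 symbol leaves contributes 2 states and 0 ε-transitions.
  0·1 = 4 states, 1 ε-transition
  0·0 = 4 states, 1 ε-transition
  0·1|0·0 = 10 states, 6 ε-transitions
  0* = 4 states, 4 ε-transitions
  0*·1 = 6 states, 5 ε-transitions
  (0*·1)* = 8 states, 9 ε-transitions
  (0*·1)*·0 = 10 states, 10 ε-transitions
  ((0*·1)*·0)* = 12 states, 14 ε-transitions
  (0·1|0·0)·((0*·1)*·0)*·0 = 24 states, 22 ε-transitions
  ((0·1|0·0)·((0*·1)*·0)*·0)* = 26 states, 26 ε-transitions

26, 26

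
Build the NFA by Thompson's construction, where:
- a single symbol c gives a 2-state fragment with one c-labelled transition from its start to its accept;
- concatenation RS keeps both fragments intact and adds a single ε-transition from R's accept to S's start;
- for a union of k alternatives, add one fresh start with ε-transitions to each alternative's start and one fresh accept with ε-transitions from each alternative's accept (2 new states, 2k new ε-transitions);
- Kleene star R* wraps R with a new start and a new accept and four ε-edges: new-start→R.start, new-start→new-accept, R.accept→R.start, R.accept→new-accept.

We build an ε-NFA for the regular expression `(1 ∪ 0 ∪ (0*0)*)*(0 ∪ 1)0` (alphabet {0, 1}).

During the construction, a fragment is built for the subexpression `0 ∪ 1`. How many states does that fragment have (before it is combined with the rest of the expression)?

6

Fragment for `0 ∪ 1`:
Each of the 2 symbol leaves contributes a 2-state fragment.
  0 ∪ 1 → 6 states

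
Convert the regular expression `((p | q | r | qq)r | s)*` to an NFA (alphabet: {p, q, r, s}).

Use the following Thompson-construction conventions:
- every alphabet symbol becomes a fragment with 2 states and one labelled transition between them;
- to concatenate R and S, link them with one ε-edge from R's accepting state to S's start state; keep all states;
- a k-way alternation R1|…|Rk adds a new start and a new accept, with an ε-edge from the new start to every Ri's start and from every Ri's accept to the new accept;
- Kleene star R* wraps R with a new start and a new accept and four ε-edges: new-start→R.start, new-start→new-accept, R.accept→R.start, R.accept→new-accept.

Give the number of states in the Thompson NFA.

20

Building bottom-up:
Each of the 7 symbol leaves contributes a 2-state fragment.
  qq — 4 states
  p | q | r | qq — 12 states
  (p | q | r | qq)r — 14 states
  (p | q | r | qq)r | s — 18 states
  ((p | q | r | qq)r | s)* — 20 states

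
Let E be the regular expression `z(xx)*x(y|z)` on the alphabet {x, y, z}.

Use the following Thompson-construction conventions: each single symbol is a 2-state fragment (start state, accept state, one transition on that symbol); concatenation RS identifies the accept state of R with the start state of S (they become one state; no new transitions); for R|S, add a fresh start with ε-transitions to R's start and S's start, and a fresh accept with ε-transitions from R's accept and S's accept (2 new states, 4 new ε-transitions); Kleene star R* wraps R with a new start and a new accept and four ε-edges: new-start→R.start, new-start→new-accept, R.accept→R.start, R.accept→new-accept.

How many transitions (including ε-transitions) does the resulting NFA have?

Per subexpression:
Each of the 6 symbol leaves contributes 1 transition (1 symbol, 0 ε).
  xx — 2 transitions (2 symbol, 0 ε)
  (xx)* — 6 transitions (2 symbol, 4 ε)
  y|z — 6 transitions (2 symbol, 4 ε)
  z(xx)*x(y|z) — 14 transitions (6 symbol, 8 ε)

14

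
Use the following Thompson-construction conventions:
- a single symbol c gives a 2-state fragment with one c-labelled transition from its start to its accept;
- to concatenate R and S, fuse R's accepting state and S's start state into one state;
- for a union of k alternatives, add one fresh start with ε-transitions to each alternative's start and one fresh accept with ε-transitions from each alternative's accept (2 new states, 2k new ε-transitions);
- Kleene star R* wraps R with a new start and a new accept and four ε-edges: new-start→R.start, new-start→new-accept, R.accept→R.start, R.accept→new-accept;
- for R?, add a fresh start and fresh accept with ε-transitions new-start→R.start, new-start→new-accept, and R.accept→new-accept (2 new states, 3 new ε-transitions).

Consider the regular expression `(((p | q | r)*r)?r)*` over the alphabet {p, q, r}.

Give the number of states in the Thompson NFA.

Building bottom-up:
Each of the 5 symbol leaves contributes a 2-state fragment.
  p | q | r → 8 states
  (p | q | r)* → 10 states
  (p | q | r)*r → 11 states
  ((p | q | r)*r)? → 13 states
  ((p | q | r)*r)?r → 14 states
  (((p | q | r)*r)?r)* → 16 states

16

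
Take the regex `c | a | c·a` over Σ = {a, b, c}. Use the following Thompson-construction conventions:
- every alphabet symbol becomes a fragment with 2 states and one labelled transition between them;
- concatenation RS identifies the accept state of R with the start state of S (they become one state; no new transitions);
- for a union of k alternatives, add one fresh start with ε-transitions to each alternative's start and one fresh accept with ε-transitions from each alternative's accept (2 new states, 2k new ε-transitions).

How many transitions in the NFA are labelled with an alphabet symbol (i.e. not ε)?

Bottom-up over the parse tree:
Each of the 4 symbol leaves contributes exactly 1 symbol transition.
  c·a — 2 symbol transitions
  c | a | c·a — 4 symbol transitions

4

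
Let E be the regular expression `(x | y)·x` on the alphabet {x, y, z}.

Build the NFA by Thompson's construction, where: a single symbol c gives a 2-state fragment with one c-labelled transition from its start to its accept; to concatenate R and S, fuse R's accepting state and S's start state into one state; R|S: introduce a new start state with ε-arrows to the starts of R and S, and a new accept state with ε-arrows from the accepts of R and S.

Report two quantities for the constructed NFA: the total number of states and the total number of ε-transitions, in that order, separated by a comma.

Recursing over subexpressions:
Each of the 3 symbol leaves contributes 2 states and 0 ε-transitions.
  x | y → 6 states, 4 ε-transitions
  (x | y)·x → 7 states, 4 ε-transitions

7, 4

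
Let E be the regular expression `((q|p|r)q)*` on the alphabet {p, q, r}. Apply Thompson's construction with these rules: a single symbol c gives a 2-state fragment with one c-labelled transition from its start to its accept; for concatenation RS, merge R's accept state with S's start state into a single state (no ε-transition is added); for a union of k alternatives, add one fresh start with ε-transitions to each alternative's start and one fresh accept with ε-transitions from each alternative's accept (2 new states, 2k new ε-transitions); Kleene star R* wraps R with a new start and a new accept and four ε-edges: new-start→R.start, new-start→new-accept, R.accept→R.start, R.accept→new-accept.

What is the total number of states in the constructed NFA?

11

Building bottom-up:
Each of the 4 symbol leaves contributes a 2-state fragment.
  q|p|r : 8 states
  (q|p|r)q : 9 states
  ((q|p|r)q)* : 11 states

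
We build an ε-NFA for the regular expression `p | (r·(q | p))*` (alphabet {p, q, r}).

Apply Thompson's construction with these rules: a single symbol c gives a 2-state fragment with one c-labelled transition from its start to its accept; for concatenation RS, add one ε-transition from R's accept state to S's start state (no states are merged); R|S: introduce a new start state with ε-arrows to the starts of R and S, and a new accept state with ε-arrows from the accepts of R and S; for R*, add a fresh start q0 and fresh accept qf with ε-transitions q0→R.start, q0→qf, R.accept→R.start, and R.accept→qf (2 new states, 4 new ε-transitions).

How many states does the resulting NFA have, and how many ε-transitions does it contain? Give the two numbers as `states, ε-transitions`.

By structural recursion:
Each of the 4 symbol leaves contributes 2 states and 0 ε-transitions.
  q | p : 6 states, 4 ε-transitions
  r·(q | p) : 8 states, 5 ε-transitions
  (r·(q | p))* : 10 states, 9 ε-transitions
  p | (r·(q | p))* : 14 states, 13 ε-transitions

14, 13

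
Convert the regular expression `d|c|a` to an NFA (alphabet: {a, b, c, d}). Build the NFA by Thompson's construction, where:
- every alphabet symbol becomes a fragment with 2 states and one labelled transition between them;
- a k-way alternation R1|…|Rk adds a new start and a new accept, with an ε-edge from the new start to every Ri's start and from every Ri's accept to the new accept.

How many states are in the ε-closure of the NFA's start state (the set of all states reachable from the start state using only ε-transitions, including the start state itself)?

Work bottom-up. For each fragment F, track |ε-closure(F.start)| and whether F's accept lies in that closure (i.e. whether F accepts ε). A single-symbol fragment has closure size 1 and does not accept ε.
  d|c|a → |ε-closure| = 1 + 1 + 1 + 1 = 4 (the new accept is not ε-reachable since no branch accepts ε)

4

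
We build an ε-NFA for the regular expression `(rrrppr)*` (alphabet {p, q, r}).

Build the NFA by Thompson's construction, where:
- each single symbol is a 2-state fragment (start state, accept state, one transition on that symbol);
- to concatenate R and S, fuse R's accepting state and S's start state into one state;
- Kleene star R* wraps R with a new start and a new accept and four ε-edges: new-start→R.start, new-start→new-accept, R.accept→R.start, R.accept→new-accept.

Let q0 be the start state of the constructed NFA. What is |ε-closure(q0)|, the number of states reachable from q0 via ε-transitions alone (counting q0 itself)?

Work bottom-up. For each fragment F, track |ε-closure(F.start)| and whether F's accept lies in that closure (i.e. whether F accepts ε). A single-symbol fragment has closure size 1 and does not accept ε.
  rrrppr — same as the first factor's closure: |ε-closure| = 1
  (rrrppr)* — the star's fresh start ε-reaches both the body's start and the fresh accept: |ε-closure| = 2 + 1 = 3

3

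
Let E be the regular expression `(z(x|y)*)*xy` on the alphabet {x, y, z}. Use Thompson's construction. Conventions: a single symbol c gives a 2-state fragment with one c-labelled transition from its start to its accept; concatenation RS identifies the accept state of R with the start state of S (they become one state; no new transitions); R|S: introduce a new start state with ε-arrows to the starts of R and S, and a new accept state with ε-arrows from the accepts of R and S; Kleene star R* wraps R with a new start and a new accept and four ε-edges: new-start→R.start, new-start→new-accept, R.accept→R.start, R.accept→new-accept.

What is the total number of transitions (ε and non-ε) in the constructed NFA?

17

Bottom-up over the parse tree:
Each of the 5 symbol leaves contributes 1 transition (1 symbol, 0 ε).
  x|y → 6 transitions (2 symbol, 4 ε)
  (x|y)* → 10 transitions (2 symbol, 8 ε)
  z(x|y)* → 11 transitions (3 symbol, 8 ε)
  (z(x|y)*)* → 15 transitions (3 symbol, 12 ε)
  (z(x|y)*)*xy → 17 transitions (5 symbol, 12 ε)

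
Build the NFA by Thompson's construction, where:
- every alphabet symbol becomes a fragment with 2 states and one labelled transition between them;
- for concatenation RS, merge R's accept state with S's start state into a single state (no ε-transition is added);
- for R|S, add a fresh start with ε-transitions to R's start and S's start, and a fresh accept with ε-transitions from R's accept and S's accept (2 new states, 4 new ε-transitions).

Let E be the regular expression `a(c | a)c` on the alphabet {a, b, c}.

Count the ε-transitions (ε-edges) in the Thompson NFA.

4

Building bottom-up:
Each of the 4 symbol leaves contributes 0 ε-transitions.
  c | a = 4 ε-transitions
  a(c | a)c = 4 ε-transitions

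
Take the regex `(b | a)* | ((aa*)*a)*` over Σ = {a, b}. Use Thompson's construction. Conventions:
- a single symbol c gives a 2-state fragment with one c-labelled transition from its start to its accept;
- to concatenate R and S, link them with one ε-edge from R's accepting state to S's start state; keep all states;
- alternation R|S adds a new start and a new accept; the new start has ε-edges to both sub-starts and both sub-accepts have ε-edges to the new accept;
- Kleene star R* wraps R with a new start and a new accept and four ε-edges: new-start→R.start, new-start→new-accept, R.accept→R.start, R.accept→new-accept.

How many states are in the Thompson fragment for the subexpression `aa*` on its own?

6

Fragment for `aa*`:
Each of the 2 symbol leaves contributes a 2-state fragment.
  a* = 4 states
  aa* = 6 states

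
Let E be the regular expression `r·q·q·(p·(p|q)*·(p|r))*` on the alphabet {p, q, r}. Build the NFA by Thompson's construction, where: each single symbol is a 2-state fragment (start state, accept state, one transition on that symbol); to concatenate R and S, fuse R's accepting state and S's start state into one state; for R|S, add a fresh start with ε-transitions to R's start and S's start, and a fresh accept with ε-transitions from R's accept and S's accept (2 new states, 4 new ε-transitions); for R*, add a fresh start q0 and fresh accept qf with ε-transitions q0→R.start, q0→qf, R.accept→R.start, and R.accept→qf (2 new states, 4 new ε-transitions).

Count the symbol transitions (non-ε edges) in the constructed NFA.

8

Bottom-up over the parse tree:
Each of the 8 symbol leaves contributes exactly 1 symbol transition.
  p|q = 2 symbol transitions
  (p|q)* = 2 symbol transitions
  p|r = 2 symbol transitions
  p·(p|q)*·(p|r) = 5 symbol transitions
  (p·(p|q)*·(p|r))* = 5 symbol transitions
  r·q·q·(p·(p|q)*·(p|r))* = 8 symbol transitions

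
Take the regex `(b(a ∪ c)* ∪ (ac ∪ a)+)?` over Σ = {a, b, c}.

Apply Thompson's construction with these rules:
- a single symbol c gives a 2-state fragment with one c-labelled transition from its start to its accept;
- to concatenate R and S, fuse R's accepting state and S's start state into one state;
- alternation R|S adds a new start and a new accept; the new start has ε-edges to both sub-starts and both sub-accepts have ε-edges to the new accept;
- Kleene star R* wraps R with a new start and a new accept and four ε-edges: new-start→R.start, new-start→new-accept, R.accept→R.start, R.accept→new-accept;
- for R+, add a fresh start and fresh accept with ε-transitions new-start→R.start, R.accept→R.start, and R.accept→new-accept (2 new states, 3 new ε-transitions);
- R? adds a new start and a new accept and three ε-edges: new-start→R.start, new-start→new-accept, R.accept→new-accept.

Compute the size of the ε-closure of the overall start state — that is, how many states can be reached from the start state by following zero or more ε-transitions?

Compute the ε-closure size of each fragment's start state recursively; a symbol fragment's start has no outgoing ε-edge, so its closure is just itself (size 1).
  a ∪ c : new start ε-reaches every alternative's start; none of them accept ε, so the new accept is not reached: |closure| = 1 + 1 + 1 = 3
  (a ∪ c)* : the star's fresh start ε-reaches both the body's start and the fresh accept: |closure| = 2 + 3 = 5
  b(a ∪ c)* : |closure| equals the left operand's closure size = 1 (its accept is not ε-reachable, so the closure stops there)
  ac : |closure| equals the left operand's closure size = 1 (its accept is not ε-reachable, so the closure stops there)
  ac ∪ a : new start ε-reaches every alternative's start; none of them accept ε, so the new accept is not reached: |closure| = 1 + 1 + 1 = 3
  (ac ∪ a)+ : new start ε-reaches only the body's start; the new accept needs a symbol first: |closure| = 1 + 3 = 4
  b(a ∪ c)* ∪ (ac ∪ a)+ : |closure| = 1 + 1 + 4 = 6 (the new accept is not ε-reachable since no branch accepts ε)
  (b(a ∪ c)* ∪ (ac ∪ a)+)? : |closure| = 1 (new start) + 6 (body) + 1 (new accept, via ε) = 8

8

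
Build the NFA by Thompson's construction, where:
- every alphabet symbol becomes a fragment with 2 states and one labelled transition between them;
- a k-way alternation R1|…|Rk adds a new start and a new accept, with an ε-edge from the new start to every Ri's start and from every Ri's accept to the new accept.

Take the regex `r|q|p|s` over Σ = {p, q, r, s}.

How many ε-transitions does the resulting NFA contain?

8

Bottom-up over the parse tree:
Each of the 4 symbol leaves contributes 0 ε-transitions.
  r|q|p|s : 8 ε-transitions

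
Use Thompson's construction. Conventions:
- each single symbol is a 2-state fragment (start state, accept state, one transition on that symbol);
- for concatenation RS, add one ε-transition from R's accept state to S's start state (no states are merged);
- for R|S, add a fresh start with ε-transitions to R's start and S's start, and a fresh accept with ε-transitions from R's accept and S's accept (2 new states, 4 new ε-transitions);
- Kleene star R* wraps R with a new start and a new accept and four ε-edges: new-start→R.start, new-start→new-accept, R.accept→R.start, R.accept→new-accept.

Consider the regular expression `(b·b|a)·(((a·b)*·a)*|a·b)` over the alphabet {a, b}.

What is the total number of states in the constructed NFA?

24

By structural recursion:
Each of the 8 symbol leaves contributes a 2-state fragment.
  b·b : 4 states
  b·b|a : 8 states
  a·b : 4 states
  (a·b)* : 6 states
  (a·b)*·a : 8 states
  ((a·b)*·a)* : 10 states
  a·b : 4 states
  ((a·b)*·a)*|a·b : 16 states
  (b·b|a)·(((a·b)*·a)*|a·b) : 24 states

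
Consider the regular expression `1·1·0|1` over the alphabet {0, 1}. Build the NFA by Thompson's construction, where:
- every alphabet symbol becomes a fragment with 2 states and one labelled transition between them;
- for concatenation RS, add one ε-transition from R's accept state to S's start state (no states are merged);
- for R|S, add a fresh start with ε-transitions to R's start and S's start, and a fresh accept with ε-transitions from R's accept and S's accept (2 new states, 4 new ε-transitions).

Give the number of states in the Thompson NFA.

Per subexpression:
Each of the 4 symbol leaves contributes a 2-state fragment.
  1·1·0 : 6 states
  1·1·0|1 : 10 states

10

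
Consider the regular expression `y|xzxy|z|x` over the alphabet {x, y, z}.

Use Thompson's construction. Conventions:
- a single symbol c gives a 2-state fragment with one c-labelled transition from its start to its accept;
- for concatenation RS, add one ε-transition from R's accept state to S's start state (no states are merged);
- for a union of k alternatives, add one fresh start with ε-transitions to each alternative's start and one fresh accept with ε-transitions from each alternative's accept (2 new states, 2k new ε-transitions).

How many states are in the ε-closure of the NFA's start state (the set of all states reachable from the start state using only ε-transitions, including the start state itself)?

5

Work bottom-up. For each fragment F, track |ε-closure(F.start)| and whether F's accept lies in that closure (i.e. whether F accepts ε). A single-symbol fragment has closure size 1 and does not accept ε.
  xzxy — same as the first factor's closure: C = 1
  y|xzxy|z|x — C = 1 + 1 + 1 + 1 + 1 = 5 (the new accept is not ε-reachable since no branch accepts ε)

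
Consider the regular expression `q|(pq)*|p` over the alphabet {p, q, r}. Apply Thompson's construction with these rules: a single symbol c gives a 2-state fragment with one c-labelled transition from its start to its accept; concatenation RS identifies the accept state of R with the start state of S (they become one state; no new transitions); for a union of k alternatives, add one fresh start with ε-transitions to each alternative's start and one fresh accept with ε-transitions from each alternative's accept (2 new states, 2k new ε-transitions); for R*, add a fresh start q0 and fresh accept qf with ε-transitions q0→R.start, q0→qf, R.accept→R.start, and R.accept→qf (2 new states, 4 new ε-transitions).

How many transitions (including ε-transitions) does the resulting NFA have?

By structural recursion:
Each of the 4 symbol leaves contributes 1 transition (1 symbol, 0 ε).
  pq — 2 transitions (2 symbol, 0 ε)
  (pq)* — 6 transitions (2 symbol, 4 ε)
  q|(pq)*|p — 14 transitions (4 symbol, 10 ε)

14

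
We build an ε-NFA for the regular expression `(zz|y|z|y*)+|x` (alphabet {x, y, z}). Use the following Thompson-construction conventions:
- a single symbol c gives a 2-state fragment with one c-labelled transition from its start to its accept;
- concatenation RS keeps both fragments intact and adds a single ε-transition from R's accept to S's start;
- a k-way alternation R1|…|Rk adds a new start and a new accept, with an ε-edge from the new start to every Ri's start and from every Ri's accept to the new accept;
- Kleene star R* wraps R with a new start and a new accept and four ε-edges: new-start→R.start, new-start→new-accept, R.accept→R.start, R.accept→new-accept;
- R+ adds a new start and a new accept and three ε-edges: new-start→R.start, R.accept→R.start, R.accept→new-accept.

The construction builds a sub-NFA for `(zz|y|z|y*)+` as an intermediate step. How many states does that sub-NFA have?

16

Fragment for `(zz|y|z|y*)+`:
Each of the 5 symbol leaves contributes a 2-state fragment.
  zz : 4 states
  y* : 4 states
  zz|y|z|y* : 14 states
  (zz|y|z|y*)+ : 16 states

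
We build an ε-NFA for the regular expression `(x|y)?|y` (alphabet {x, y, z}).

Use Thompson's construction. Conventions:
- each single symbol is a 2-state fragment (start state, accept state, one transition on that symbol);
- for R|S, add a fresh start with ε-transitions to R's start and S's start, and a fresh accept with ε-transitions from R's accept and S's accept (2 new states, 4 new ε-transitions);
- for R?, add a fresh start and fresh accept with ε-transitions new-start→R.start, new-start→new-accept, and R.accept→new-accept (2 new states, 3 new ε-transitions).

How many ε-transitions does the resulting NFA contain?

Bottom-up over the parse tree:
Each of the 3 symbol leaves contributes 0 ε-transitions.
  x|y = 4 ε-transitions
  (x|y)? = 7 ε-transitions
  (x|y)?|y = 11 ε-transitions

11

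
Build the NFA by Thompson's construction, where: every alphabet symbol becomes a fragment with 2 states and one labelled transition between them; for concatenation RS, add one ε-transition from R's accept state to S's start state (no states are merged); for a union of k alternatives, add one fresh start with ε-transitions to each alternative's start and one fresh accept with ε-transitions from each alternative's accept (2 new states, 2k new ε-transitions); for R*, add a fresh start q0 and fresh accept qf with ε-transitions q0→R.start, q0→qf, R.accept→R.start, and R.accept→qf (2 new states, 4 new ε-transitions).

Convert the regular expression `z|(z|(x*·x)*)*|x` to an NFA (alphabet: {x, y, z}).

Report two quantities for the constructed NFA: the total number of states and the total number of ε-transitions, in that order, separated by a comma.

20, 23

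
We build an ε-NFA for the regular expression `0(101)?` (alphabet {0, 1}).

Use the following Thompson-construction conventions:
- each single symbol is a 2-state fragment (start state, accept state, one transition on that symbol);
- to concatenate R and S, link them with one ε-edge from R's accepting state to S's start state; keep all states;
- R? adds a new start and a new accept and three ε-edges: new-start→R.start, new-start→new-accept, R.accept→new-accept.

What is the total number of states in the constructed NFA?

10

Recursing over subexpressions:
Each of the 4 symbol leaves contributes a 2-state fragment.
  101 : 6 states
  (101)? : 8 states
  0(101)? : 10 states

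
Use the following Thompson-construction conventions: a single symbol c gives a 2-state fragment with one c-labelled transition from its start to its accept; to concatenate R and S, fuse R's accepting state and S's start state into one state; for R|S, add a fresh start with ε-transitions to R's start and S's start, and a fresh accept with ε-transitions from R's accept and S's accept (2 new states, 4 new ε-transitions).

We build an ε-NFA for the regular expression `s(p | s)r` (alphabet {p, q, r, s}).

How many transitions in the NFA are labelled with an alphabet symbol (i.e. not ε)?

4

Building bottom-up:
Each of the 4 symbol leaves contributes exactly 1 symbol transition.
  p | s = 2 symbol transitions
  s(p | s)r = 4 symbol transitions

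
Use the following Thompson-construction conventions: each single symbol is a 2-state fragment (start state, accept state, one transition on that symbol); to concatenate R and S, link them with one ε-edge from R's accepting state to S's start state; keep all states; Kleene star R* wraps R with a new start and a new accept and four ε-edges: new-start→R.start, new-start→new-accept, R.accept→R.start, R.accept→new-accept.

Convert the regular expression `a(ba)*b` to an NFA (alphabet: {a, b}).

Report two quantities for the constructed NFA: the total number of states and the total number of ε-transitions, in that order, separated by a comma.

By structural recursion:
Each of the 4 symbol leaves contributes 2 states and 0 ε-transitions.
  ba = 4 states, 1 ε-transition
  (ba)* = 6 states, 5 ε-transitions
  a(ba)*b = 10 states, 7 ε-transitions

10, 7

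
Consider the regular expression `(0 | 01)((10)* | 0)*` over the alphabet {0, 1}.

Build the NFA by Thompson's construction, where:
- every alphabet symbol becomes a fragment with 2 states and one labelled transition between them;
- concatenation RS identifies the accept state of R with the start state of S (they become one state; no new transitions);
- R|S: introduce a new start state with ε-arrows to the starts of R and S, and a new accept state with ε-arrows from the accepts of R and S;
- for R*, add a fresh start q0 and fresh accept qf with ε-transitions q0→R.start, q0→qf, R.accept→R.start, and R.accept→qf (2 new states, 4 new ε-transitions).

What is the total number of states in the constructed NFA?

17

Building bottom-up:
Each of the 6 symbol leaves contributes a 2-state fragment.
  01 — 3 states
  0 | 01 — 7 states
  10 — 3 states
  (10)* — 5 states
  (10)* | 0 — 9 states
  ((10)* | 0)* — 11 states
  (0 | 01)((10)* | 0)* — 17 states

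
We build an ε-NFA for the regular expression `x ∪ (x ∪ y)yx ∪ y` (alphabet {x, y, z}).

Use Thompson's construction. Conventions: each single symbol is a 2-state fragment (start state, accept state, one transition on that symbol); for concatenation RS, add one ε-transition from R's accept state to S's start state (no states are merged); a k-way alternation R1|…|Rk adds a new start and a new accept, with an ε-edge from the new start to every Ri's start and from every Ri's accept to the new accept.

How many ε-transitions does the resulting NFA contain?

By structural recursion:
Each of the 6 symbol leaves contributes 0 ε-transitions.
  x ∪ y = 4 ε-transitions
  (x ∪ y)yx = 6 ε-transitions
  x ∪ (x ∪ y)yx ∪ y = 12 ε-transitions

12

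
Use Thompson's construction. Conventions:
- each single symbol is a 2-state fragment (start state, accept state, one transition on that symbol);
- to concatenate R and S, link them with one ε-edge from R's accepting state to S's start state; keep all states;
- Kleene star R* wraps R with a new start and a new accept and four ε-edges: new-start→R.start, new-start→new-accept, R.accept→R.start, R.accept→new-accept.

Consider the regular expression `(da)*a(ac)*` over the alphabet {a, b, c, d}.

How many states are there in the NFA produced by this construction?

14

Building bottom-up:
Each of the 5 symbol leaves contributes a 2-state fragment.
  da = 4 states
  (da)* = 6 states
  ac = 4 states
  (ac)* = 6 states
  (da)*a(ac)* = 14 states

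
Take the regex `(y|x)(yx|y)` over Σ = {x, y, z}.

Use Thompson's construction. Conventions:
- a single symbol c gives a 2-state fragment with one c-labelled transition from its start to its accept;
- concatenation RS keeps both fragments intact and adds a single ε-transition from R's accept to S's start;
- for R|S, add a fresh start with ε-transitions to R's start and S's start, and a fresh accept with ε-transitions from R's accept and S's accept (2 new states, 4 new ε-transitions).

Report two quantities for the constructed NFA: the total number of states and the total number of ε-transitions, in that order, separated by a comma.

14, 10

Per subexpression:
Each of the 5 symbol leaves contributes 2 states and 0 ε-transitions.
  y|x = 6 states, 4 ε-transitions
  yx = 4 states, 1 ε-transition
  yx|y = 8 states, 5 ε-transitions
  (y|x)(yx|y) = 14 states, 10 ε-transitions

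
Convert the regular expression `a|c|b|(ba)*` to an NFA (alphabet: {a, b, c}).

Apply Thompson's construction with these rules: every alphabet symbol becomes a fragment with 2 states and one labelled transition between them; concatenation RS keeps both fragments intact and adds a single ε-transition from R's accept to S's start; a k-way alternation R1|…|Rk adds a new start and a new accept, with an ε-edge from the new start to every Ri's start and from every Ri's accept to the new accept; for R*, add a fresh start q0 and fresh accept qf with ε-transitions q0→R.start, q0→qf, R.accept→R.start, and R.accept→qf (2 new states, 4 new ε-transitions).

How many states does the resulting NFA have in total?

14

Per subexpression:
Each of the 5 symbol leaves contributes a 2-state fragment.
  ba — 4 states
  (ba)* — 6 states
  a|c|b|(ba)* — 14 states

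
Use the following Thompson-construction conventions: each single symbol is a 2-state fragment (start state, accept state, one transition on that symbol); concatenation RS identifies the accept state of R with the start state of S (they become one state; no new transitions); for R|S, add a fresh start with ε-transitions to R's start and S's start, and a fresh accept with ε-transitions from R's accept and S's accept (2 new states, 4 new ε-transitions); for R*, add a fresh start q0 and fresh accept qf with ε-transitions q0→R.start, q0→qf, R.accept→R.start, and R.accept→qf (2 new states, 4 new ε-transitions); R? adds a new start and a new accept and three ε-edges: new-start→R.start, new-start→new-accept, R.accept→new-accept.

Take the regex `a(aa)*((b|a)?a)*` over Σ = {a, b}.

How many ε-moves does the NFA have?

15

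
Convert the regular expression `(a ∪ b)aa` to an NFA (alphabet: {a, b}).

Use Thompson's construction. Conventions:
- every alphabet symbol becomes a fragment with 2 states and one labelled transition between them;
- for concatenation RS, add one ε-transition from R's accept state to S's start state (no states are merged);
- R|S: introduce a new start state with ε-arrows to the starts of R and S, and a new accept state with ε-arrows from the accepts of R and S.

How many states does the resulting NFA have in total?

10

Building bottom-up:
Each of the 4 symbol leaves contributes a 2-state fragment.
  a ∪ b → 6 states
  (a ∪ b)aa → 10 states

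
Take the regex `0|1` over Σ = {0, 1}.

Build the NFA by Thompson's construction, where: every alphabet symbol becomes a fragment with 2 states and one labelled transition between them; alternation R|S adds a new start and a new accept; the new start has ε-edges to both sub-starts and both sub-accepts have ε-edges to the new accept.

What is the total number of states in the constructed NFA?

6

Bottom-up over the parse tree:
Each of the 2 symbol leaves contributes a 2-state fragment.
  0|1 = 6 states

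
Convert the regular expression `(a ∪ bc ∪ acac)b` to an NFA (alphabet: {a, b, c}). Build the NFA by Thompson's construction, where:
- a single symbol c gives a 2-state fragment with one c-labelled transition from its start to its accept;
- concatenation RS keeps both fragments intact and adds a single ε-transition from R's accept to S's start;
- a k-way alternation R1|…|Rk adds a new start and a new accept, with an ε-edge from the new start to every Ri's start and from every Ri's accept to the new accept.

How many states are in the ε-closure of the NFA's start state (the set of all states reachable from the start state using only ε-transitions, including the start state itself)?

4

Work bottom-up. For each fragment F, track |ε-closure(F.start)| and whether F's accept lies in that closure (i.e. whether F accepts ε). A single-symbol fragment has closure size 1 and does not accept ε.
  bc : same as the first factor's closure: |closure| = 1
  acac : same as the first factor's closure: |closure| = 1
  a ∪ bc ∪ acac : |closure| = 1 + 1 + 1 + 1 = 4 (the new accept is not ε-reachable since no branch accepts ε)
  (a ∪ bc ∪ acac)b : |closure| equals the left operand's closure size = 4 (its accept is not ε-reachable, so the closure stops there)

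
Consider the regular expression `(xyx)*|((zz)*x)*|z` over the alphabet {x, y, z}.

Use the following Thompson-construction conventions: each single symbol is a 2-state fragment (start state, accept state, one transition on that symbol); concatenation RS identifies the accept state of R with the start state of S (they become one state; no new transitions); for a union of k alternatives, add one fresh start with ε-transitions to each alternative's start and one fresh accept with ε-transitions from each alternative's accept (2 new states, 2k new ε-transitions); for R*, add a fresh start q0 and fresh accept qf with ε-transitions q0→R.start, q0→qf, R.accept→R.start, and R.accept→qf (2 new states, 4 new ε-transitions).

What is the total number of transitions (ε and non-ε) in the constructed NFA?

25

Recursing over subexpressions:
Each of the 7 symbol leaves contributes 1 transition (1 symbol, 0 ε).
  xyx = 3 transitions (3 symbol, 0 ε)
  (xyx)* = 7 transitions (3 symbol, 4 ε)
  zz = 2 transitions (2 symbol, 0 ε)
  (zz)* = 6 transitions (2 symbol, 4 ε)
  (zz)*x = 7 transitions (3 symbol, 4 ε)
  ((zz)*x)* = 11 transitions (3 symbol, 8 ε)
  (xyx)*|((zz)*x)*|z = 25 transitions (7 symbol, 18 ε)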